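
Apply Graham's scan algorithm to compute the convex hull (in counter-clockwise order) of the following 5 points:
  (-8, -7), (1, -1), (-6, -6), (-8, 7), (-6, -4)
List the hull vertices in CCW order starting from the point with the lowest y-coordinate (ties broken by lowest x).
Hull (CCW) = [(-8, -7), (-6, -6), (1, -1), (-8, 7)]

Graham scan procedure:
  1. Find the pivot p₀ = point with lowest y (tie → lowest x): (-8, -7).
  2. Sort the remaining points by polar angle around p₀.
  3. Walk through sorted points, maintaining a stack; pop the top while the last three entries make a non-left turn (cross product ≤ 0).
  4. Final stack is the convex hull in CCW order: (-8, -7), (-6, -6), (1, -1), (-8, 7).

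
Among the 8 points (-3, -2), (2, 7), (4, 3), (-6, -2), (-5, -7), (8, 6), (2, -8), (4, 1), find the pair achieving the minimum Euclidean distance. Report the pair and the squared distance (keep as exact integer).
Pair = ((4, 3), (4, 1)); squared distance = 4

Compute all C(8, 2) = 28 pairwise squared distances (x_i − x_j)² + (y_i − y_j)². The minimum is 4, attained by the pair ((4, 3), (4, 1)).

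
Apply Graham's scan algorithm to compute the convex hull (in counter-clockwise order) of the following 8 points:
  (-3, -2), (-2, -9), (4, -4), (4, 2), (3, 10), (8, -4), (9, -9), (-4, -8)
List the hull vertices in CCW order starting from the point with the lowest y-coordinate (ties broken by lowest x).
Hull (CCW) = [(-2, -9), (9, -9), (8, -4), (3, 10), (-3, -2), (-4, -8)]

Graham scan procedure:
  1. Find the pivot p₀ = point with lowest y (tie → lowest x): (-2, -9).
  2. Sort the remaining points by polar angle around p₀.
  3. Walk through sorted points, maintaining a stack; pop the top while the last three entries make a non-left turn (cross product ≤ 0).
  4. Final stack is the convex hull in CCW order: (-2, -9), (9, -9), (8, -4), (3, 10), (-3, -2), (-4, -8).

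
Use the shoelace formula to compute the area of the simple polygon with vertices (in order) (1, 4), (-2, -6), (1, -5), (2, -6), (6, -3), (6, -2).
Area = 42

Shoelace formula: Area = (1/2) |Σ_i (x_i · y_{i+1} − x_{i+1} · y_i)| (indices mod n). Compute each cross term:
  (1)(-6) − (-2)(4) = 2
  (-2)(-5) − (1)(-6) = 16
  (1)(-6) − (2)(-5) = 4
  (2)(-3) − (6)(-6) = 30
  (6)(-2) − (6)(-3) = 6
  (6)(4) − (1)(-2) = 26
Sum = 84, so (signed) Area = 84/2 = 42, |Area| = 42.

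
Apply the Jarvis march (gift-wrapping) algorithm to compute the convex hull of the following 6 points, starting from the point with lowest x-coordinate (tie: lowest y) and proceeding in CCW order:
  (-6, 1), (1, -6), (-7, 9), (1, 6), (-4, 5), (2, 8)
Hull (CCW) = [(-7, 9), (-6, 1), (1, -6), (2, 8)]

Jarvis march: at each step, from the current hull vertex p, select the next vertex q as the point such that every other point lies strictly to the left of (or on) the directed line p → q. (Equivalently: for every other point r, the cross product (q − p) × (r − p) ≥ 0.)
Starting point (lowest x, tie lowest y): (-7, 9). Wrap until returning to start. Resulting hull: (-7, 9), (-6, 1), (1, -6), (2, 8).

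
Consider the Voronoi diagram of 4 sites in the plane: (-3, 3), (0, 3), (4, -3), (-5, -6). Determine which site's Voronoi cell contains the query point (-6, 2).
Nearest site = (-3, 3)

The Voronoi cell of site s contains exactly those query points closer to s than to any other site. Compute squared distances from q = (-6, 2) to each site:
  (-3 − -6)² + (3 − 2)² = 10
  (0 − -6)² + (3 − 2)² = 37
  (-5 − -6)² + (-6 − 2)² = 65
  (4 − -6)² + (-3 − 2)² = 125
Minimum is attained by (-3, 3), so q lies in its Voronoi cell.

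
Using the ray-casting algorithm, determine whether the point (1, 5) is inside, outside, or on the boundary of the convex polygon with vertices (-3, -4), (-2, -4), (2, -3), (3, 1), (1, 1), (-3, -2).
The point (1, 5) lies strictly outside the polygon

Cast a horizontal ray to the right from the query point and count how many polygon edges it crosses (each edge strictly once or zero times, handled with the usual half-open convention). 
Parity of crossings → even ⇒ outside.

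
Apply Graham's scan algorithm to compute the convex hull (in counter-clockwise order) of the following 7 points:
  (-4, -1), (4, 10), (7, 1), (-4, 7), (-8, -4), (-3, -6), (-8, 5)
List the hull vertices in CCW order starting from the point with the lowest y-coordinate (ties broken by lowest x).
Hull (CCW) = [(-3, -6), (7, 1), (4, 10), (-4, 7), (-8, 5), (-8, -4)]

Graham scan procedure:
  1. Find the pivot p₀ = point with lowest y (tie → lowest x): (-3, -6).
  2. Sort the remaining points by polar angle around p₀.
  3. Walk through sorted points, maintaining a stack; pop the top while the last three entries make a non-left turn (cross product ≤ 0).
  4. Final stack is the convex hull in CCW order: (-3, -6), (7, 1), (4, 10), (-4, 7), (-8, 5), (-8, -4).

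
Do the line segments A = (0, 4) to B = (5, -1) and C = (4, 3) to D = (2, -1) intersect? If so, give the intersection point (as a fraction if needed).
Yes; intersection at (3, 1) (t = 3/5 on AB, s = 1/2 on CD)

Parametrize AB as A + t(B − A) = (0 + 5 t, 4 + -5 t) and CD as C + s(D − C) = (4 + -2 s, 3 + -4 s). Solve the linear system for (t, s). Determinant = 30 ≠ 0, so a unique intersection of the containing lines exists. Solution: t = 3/5, s = 1/2 — both in [0, 1], so the segments cross. Intersection point: (3, 1).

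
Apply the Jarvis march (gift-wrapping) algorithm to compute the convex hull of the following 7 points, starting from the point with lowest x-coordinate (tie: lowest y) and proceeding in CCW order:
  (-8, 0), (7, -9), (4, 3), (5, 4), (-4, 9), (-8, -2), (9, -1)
Hull (CCW) = [(-8, -2), (7, -9), (9, -1), (5, 4), (-4, 9), (-8, 0)]

Jarvis march: at each step, from the current hull vertex p, select the next vertex q as the point such that every other point lies strictly to the left of (or on) the directed line p → q. (Equivalently: for every other point r, the cross product (q − p) × (r − p) ≥ 0.)
Starting point (lowest x, tie lowest y): (-8, -2). Wrap until returning to start. Resulting hull: (-8, -2), (7, -9), (9, -1), (5, 4), (-4, 9), (-8, 0).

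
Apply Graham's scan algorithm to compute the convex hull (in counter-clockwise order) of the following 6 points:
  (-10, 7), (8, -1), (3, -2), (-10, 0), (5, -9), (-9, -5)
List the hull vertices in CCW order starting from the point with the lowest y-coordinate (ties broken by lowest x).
Hull (CCW) = [(5, -9), (8, -1), (-10, 7), (-10, 0), (-9, -5)]

Graham scan procedure:
  1. Find the pivot p₀ = point with lowest y (tie → lowest x): (5, -9).
  2. Sort the remaining points by polar angle around p₀.
  3. Walk through sorted points, maintaining a stack; pop the top while the last three entries make a non-left turn (cross product ≤ 0).
  4. Final stack is the convex hull in CCW order: (5, -9), (8, -1), (-10, 7), (-10, 0), (-9, -5).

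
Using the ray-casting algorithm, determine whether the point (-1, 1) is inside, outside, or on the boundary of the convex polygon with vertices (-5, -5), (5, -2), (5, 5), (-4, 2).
The point (-1, 1) lies strictly inside the polygon

Cast a horizontal ray to the right from the query point and count how many polygon edges it crosses (each edge strictly once or zero times, handled with the usual half-open convention). 
Parity of crossings → odd ⇒ inside.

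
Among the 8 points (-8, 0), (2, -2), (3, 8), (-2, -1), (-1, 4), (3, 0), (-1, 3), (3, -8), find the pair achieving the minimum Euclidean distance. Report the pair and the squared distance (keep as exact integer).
Pair = ((-1, 4), (-1, 3)); squared distance = 1

Compute all C(8, 2) = 28 pairwise squared distances (x_i − x_j)² + (y_i − y_j)². The minimum is 1, attained by the pair ((-1, 4), (-1, 3)).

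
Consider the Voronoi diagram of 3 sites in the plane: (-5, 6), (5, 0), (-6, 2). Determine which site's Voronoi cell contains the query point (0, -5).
Nearest site = (5, 0)

The Voronoi cell of site s contains exactly those query points closer to s than to any other site. Compute squared distances from q = (0, -5) to each site:
  (5 − 0)² + (0 − -5)² = 50
  (-6 − 0)² + (2 − -5)² = 85
  (-5 − 0)² + (6 − -5)² = 146
Minimum is attained by (5, 0), so q lies in its Voronoi cell.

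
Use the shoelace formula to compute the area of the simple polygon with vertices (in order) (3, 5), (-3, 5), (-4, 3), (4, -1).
Area = 28

Shoelace formula: Area = (1/2) |Σ_i (x_i · y_{i+1} − x_{i+1} · y_i)| (indices mod n). Compute each cross term:
  (3)(5) − (-3)(5) = 30
  (-3)(3) − (-4)(5) = 11
  (-4)(-1) − (4)(3) = -8
  (4)(5) − (3)(-1) = 23
Sum = 56, so (signed) Area = 56/2 = 28, |Area| = 28.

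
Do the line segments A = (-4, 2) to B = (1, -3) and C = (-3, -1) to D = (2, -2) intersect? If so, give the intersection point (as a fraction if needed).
Yes; intersection at (-1/2, -3/2) (t = 7/10 on AB, s = 1/2 on CD)

Parametrize AB as A + t(B − A) = (-4 + 5 t, 2 + -5 t) and CD as C + s(D − C) = (-3 + 5 s, -1 + -1 s). Solve the linear system for (t, s). Determinant = -20 ≠ 0, so a unique intersection of the containing lines exists. Solution: t = 7/10, s = 1/2 — both in [0, 1], so the segments cross. Intersection point: (-1/2, -3/2).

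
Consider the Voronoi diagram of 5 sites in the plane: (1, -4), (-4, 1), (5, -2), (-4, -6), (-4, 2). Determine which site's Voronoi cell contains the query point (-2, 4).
Nearest site = (-4, 2)

The Voronoi cell of site s contains exactly those query points closer to s than to any other site. Compute squared distances from q = (-2, 4) to each site:
  (-4 − -2)² + (2 − 4)² = 8
  (-4 − -2)² + (1 − 4)² = 13
  (1 − -2)² + (-4 − 4)² = 73
  (5 − -2)² + (-2 − 4)² = 85
  (-4 − -2)² + (-6 − 4)² = 104
Minimum is attained by (-4, 2), so q lies in its Voronoi cell.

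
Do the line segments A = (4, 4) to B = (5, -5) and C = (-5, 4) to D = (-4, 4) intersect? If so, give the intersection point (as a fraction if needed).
No (intersection of containing lines falls outside at least one segment)

Parametrize and solve: t = 0, s = 9. At least one of these is outside [0, 1], so the segments do not intersect.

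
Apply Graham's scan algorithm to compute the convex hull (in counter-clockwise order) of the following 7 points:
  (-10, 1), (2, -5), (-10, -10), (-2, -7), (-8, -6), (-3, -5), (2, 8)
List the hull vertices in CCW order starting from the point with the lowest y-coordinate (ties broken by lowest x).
Hull (CCW) = [(-10, -10), (-2, -7), (2, -5), (2, 8), (-10, 1)]

Graham scan procedure:
  1. Find the pivot p₀ = point with lowest y (tie → lowest x): (-10, -10).
  2. Sort the remaining points by polar angle around p₀.
  3. Walk through sorted points, maintaining a stack; pop the top while the last three entries make a non-left turn (cross product ≤ 0).
  4. Final stack is the convex hull in CCW order: (-10, -10), (-2, -7), (2, -5), (2, 8), (-10, 1).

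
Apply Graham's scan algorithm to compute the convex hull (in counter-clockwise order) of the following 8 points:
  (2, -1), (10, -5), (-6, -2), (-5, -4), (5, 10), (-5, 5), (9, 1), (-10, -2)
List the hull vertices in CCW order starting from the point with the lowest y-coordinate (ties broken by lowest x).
Hull (CCW) = [(10, -5), (9, 1), (5, 10), (-5, 5), (-10, -2), (-5, -4)]

Graham scan procedure:
  1. Find the pivot p₀ = point with lowest y (tie → lowest x): (10, -5).
  2. Sort the remaining points by polar angle around p₀.
  3. Walk through sorted points, maintaining a stack; pop the top while the last three entries make a non-left turn (cross product ≤ 0).
  4. Final stack is the convex hull in CCW order: (10, -5), (9, 1), (5, 10), (-5, 5), (-10, -2), (-5, -4).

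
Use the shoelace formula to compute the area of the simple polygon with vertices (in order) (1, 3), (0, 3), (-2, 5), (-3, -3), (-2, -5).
Area = 19

Shoelace formula: Area = (1/2) |Σ_i (x_i · y_{i+1} − x_{i+1} · y_i)| (indices mod n). Compute each cross term:
  (1)(3) − (0)(3) = 3
  (0)(5) − (-2)(3) = 6
  (-2)(-3) − (-3)(5) = 21
  (-3)(-5) − (-2)(-3) = 9
  (-2)(3) − (1)(-5) = -1
Sum = 38, so (signed) Area = 38/2 = 19, |Area| = 19.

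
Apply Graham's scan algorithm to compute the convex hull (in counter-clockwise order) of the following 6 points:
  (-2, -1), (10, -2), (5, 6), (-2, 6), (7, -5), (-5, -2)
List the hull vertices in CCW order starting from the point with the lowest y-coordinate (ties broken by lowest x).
Hull (CCW) = [(7, -5), (10, -2), (5, 6), (-2, 6), (-5, -2)]

Graham scan procedure:
  1. Find the pivot p₀ = point with lowest y (tie → lowest x): (7, -5).
  2. Sort the remaining points by polar angle around p₀.
  3. Walk through sorted points, maintaining a stack; pop the top while the last three entries make a non-left turn (cross product ≤ 0).
  4. Final stack is the convex hull in CCW order: (7, -5), (10, -2), (5, 6), (-2, 6), (-5, -2).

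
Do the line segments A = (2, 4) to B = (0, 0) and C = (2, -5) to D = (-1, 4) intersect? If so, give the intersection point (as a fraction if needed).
Yes; intersection at (1/5, 2/5) (t = 9/10 on AB, s = 3/5 on CD)

Parametrize AB as A + t(B − A) = (2 + -2 t, 4 + -4 t) and CD as C + s(D − C) = (2 + -3 s, -5 + 9 s). Solve the linear system for (t, s). Determinant = 30 ≠ 0, so a unique intersection of the containing lines exists. Solution: t = 9/10, s = 3/5 — both in [0, 1], so the segments cross. Intersection point: (1/5, 2/5).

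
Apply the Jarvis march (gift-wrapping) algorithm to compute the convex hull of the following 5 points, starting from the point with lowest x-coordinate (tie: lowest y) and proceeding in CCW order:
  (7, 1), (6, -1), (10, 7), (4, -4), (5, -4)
Hull (CCW) = [(4, -4), (5, -4), (10, 7)]

Jarvis march: at each step, from the current hull vertex p, select the next vertex q as the point such that every other point lies strictly to the left of (or on) the directed line p → q. (Equivalently: for every other point r, the cross product (q − p) × (r − p) ≥ 0.)
Starting point (lowest x, tie lowest y): (4, -4). Wrap until returning to start. Resulting hull: (4, -4), (5, -4), (10, 7).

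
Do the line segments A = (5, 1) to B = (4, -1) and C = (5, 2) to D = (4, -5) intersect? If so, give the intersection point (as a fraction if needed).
Yes; intersection at (24/5, 3/5) (t = 1/5 on AB, s = 1/5 on CD)

Parametrize AB as A + t(B − A) = (5 + -1 t, 1 + -2 t) and CD as C + s(D − C) = (5 + -1 s, 2 + -7 s). Solve the linear system for (t, s). Determinant = -5 ≠ 0, so a unique intersection of the containing lines exists. Solution: t = 1/5, s = 1/5 — both in [0, 1], so the segments cross. Intersection point: (24/5, 3/5).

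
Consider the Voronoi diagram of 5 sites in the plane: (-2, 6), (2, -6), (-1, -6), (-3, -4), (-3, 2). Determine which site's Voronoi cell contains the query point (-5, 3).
Nearest site = (-3, 2)

The Voronoi cell of site s contains exactly those query points closer to s than to any other site. Compute squared distances from q = (-5, 3) to each site:
  (-3 − -5)² + (2 − 3)² = 5
  (-2 − -5)² + (6 − 3)² = 18
  (-3 − -5)² + (-4 − 3)² = 53
  (-1 − -5)² + (-6 − 3)² = 97
  (2 − -5)² + (-6 − 3)² = 130
Minimum is attained by (-3, 2), so q lies in its Voronoi cell.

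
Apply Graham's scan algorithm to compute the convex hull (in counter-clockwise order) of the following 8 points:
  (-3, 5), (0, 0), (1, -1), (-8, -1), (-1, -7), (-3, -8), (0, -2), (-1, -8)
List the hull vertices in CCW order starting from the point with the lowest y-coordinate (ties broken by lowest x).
Hull (CCW) = [(-3, -8), (-1, -8), (1, -1), (-3, 5), (-8, -1)]

Graham scan procedure:
  1. Find the pivot p₀ = point with lowest y (tie → lowest x): (-3, -8).
  2. Sort the remaining points by polar angle around p₀.
  3. Walk through sorted points, maintaining a stack; pop the top while the last three entries make a non-left turn (cross product ≤ 0).
  4. Final stack is the convex hull in CCW order: (-3, -8), (-1, -8), (1, -1), (-3, 5), (-8, -1).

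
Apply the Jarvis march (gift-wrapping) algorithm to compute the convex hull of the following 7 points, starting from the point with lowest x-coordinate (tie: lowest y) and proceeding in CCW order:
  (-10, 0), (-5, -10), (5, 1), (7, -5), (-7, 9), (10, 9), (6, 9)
Hull (CCW) = [(-10, 0), (-5, -10), (7, -5), (10, 9), (-7, 9)]

Jarvis march: at each step, from the current hull vertex p, select the next vertex q as the point such that every other point lies strictly to the left of (or on) the directed line p → q. (Equivalently: for every other point r, the cross product (q − p) × (r − p) ≥ 0.)
Starting point (lowest x, tie lowest y): (-10, 0). Wrap until returning to start. Resulting hull: (-10, 0), (-5, -10), (7, -5), (10, 9), (-7, 9).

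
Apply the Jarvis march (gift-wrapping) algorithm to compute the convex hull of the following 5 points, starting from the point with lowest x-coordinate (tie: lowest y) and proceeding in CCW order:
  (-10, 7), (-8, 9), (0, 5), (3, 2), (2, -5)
Hull (CCW) = [(-10, 7), (2, -5), (3, 2), (0, 5), (-8, 9)]

Jarvis march: at each step, from the current hull vertex p, select the next vertex q as the point such that every other point lies strictly to the left of (or on) the directed line p → q. (Equivalently: for every other point r, the cross product (q − p) × (r − p) ≥ 0.)
Starting point (lowest x, tie lowest y): (-10, 7). Wrap until returning to start. Resulting hull: (-10, 7), (2, -5), (3, 2), (0, 5), (-8, 9).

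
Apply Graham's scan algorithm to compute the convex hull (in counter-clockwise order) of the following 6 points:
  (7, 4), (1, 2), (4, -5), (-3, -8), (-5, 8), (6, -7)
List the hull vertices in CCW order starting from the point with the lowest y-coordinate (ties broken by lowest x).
Hull (CCW) = [(-3, -8), (6, -7), (7, 4), (-5, 8)]

Graham scan procedure:
  1. Find the pivot p₀ = point with lowest y (tie → lowest x): (-3, -8).
  2. Sort the remaining points by polar angle around p₀.
  3. Walk through sorted points, maintaining a stack; pop the top while the last three entries make a non-left turn (cross product ≤ 0).
  4. Final stack is the convex hull in CCW order: (-3, -8), (6, -7), (7, 4), (-5, 8).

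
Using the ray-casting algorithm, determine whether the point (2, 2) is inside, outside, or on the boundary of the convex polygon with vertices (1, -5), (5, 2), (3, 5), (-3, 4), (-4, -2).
The point (2, 2) lies strictly inside the polygon

Cast a horizontal ray to the right from the query point and count how many polygon edges it crosses (each edge strictly once or zero times, handled with the usual half-open convention). 
Parity of crossings → odd ⇒ inside.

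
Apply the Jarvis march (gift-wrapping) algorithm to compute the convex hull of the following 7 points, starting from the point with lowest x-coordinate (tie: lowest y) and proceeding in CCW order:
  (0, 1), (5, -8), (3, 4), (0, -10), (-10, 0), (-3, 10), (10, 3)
Hull (CCW) = [(-10, 0), (0, -10), (5, -8), (10, 3), (-3, 10)]

Jarvis march: at each step, from the current hull vertex p, select the next vertex q as the point such that every other point lies strictly to the left of (or on) the directed line p → q. (Equivalently: for every other point r, the cross product (q − p) × (r − p) ≥ 0.)
Starting point (lowest x, tie lowest y): (-10, 0). Wrap until returning to start. Resulting hull: (-10, 0), (0, -10), (5, -8), (10, 3), (-3, 10).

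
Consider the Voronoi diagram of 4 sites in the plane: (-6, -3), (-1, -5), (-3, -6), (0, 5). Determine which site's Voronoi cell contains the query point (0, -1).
Nearest site = (-1, -5)

The Voronoi cell of site s contains exactly those query points closer to s than to any other site. Compute squared distances from q = (0, -1) to each site:
  (-1 − 0)² + (-5 − -1)² = 17
  (-3 − 0)² + (-6 − -1)² = 34
  (0 − 0)² + (5 − -1)² = 36
  (-6 − 0)² + (-3 − -1)² = 40
Minimum is attained by (-1, -5), so q lies in its Voronoi cell.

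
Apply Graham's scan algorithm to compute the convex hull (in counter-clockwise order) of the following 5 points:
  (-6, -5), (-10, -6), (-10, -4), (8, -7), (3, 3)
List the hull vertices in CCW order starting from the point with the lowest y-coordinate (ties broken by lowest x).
Hull (CCW) = [(8, -7), (3, 3), (-10, -4), (-10, -6)]

Graham scan procedure:
  1. Find the pivot p₀ = point with lowest y (tie → lowest x): (8, -7).
  2. Sort the remaining points by polar angle around p₀.
  3. Walk through sorted points, maintaining a stack; pop the top while the last three entries make a non-left turn (cross product ≤ 0).
  4. Final stack is the convex hull in CCW order: (8, -7), (3, 3), (-10, -4), (-10, -6).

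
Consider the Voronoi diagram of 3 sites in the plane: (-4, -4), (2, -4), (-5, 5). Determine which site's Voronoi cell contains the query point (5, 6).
Nearest site = (-5, 5)

The Voronoi cell of site s contains exactly those query points closer to s than to any other site. Compute squared distances from q = (5, 6) to each site:
  (-5 − 5)² + (5 − 6)² = 101
  (2 − 5)² + (-4 − 6)² = 109
  (-4 − 5)² + (-4 − 6)² = 181
Minimum is attained by (-5, 5), so q lies in its Voronoi cell.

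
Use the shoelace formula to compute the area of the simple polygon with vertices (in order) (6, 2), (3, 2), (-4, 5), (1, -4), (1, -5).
Area = 71/2

Shoelace formula: Area = (1/2) |Σ_i (x_i · y_{i+1} − x_{i+1} · y_i)| (indices mod n). Compute each cross term:
  (6)(2) − (3)(2) = 6
  (3)(5) − (-4)(2) = 23
  (-4)(-4) − (1)(5) = 11
  (1)(-5) − (1)(-4) = -1
  (1)(2) − (6)(-5) = 32
Sum = 71, so (signed) Area = 71/2 = 71/2, |Area| = 71/2.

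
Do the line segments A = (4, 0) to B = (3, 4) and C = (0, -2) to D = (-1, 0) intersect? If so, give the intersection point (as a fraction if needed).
No (intersection of containing lines falls outside at least one segment)

Parametrize and solve: t = -5, s = -9. At least one of these is outside [0, 1], so the segments do not intersect.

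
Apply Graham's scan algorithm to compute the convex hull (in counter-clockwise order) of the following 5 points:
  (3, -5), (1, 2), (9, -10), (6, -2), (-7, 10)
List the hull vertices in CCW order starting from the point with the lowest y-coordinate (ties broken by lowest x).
Hull (CCW) = [(9, -10), (6, -2), (-7, 10), (3, -5)]

Graham scan procedure:
  1. Find the pivot p₀ = point with lowest y (tie → lowest x): (9, -10).
  2. Sort the remaining points by polar angle around p₀.
  3. Walk through sorted points, maintaining a stack; pop the top while the last three entries make a non-left turn (cross product ≤ 0).
  4. Final stack is the convex hull in CCW order: (9, -10), (6, -2), (-7, 10), (3, -5).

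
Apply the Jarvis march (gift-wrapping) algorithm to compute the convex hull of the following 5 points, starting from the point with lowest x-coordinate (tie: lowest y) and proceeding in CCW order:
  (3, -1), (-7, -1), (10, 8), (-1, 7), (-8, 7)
Hull (CCW) = [(-8, 7), (-7, -1), (3, -1), (10, 8)]

Jarvis march: at each step, from the current hull vertex p, select the next vertex q as the point such that every other point lies strictly to the left of (or on) the directed line p → q. (Equivalently: for every other point r, the cross product (q − p) × (r − p) ≥ 0.)
Starting point (lowest x, tie lowest y): (-8, 7). Wrap until returning to start. Resulting hull: (-8, 7), (-7, -1), (3, -1), (10, 8).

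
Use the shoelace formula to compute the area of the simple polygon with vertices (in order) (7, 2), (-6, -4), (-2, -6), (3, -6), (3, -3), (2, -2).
Area = 69/2

Shoelace formula: Area = (1/2) |Σ_i (x_i · y_{i+1} − x_{i+1} · y_i)| (indices mod n). Compute each cross term:
  (7)(-4) − (-6)(2) = -16
  (-6)(-6) − (-2)(-4) = 28
  (-2)(-6) − (3)(-6) = 30
  (3)(-3) − (3)(-6) = 9
  (3)(-2) − (2)(-3) = 0
  (2)(2) − (7)(-2) = 18
Sum = 69, so (signed) Area = 69/2 = 69/2, |Area| = 69/2.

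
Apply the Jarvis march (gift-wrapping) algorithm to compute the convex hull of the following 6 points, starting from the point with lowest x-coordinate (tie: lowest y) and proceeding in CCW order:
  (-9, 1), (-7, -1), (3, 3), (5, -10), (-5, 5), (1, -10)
Hull (CCW) = [(-9, 1), (1, -10), (5, -10), (3, 3), (-5, 5)]

Jarvis march: at each step, from the current hull vertex p, select the next vertex q as the point such that every other point lies strictly to the left of (or on) the directed line p → q. (Equivalently: for every other point r, the cross product (q − p) × (r − p) ≥ 0.)
Starting point (lowest x, tie lowest y): (-9, 1). Wrap until returning to start. Resulting hull: (-9, 1), (1, -10), (5, -10), (3, 3), (-5, 5).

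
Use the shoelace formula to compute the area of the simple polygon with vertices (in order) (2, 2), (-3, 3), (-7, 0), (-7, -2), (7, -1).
Area = 42

Shoelace formula: Area = (1/2) |Σ_i (x_i · y_{i+1} − x_{i+1} · y_i)| (indices mod n). Compute each cross term:
  (2)(3) − (-3)(2) = 12
  (-3)(0) − (-7)(3) = 21
  (-7)(-2) − (-7)(0) = 14
  (-7)(-1) − (7)(-2) = 21
  (7)(2) − (2)(-1) = 16
Sum = 84, so (signed) Area = 84/2 = 42, |Area| = 42.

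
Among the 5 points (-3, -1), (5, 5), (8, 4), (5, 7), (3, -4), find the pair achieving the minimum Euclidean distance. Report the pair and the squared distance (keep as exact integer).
Pair = ((5, 5), (5, 7)); squared distance = 4

Compute all C(5, 2) = 10 pairwise squared distances (x_i − x_j)² + (y_i − y_j)². The minimum is 4, attained by the pair ((5, 5), (5, 7)).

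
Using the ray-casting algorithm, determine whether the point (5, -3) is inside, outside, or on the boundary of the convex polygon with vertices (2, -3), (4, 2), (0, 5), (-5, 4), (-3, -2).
The point (5, -3) lies strictly outside the polygon

Cast a horizontal ray to the right from the query point and count how many polygon edges it crosses (each edge strictly once or zero times, handled with the usual half-open convention). 
Parity of crossings → even ⇒ outside.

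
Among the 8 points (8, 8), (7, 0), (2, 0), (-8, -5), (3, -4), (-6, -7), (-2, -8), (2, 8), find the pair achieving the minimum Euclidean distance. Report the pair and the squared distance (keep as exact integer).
Pair = ((-8, -5), (-6, -7)); squared distance = 8

Compute all C(8, 2) = 28 pairwise squared distances (x_i − x_j)² + (y_i − y_j)². The minimum is 8, attained by the pair ((-8, -5), (-6, -7)).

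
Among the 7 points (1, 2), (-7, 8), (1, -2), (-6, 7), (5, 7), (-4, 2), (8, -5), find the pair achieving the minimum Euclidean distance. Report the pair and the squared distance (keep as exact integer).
Pair = ((-7, 8), (-6, 7)); squared distance = 2

Compute all C(7, 2) = 21 pairwise squared distances (x_i − x_j)² + (y_i − y_j)². The minimum is 2, attained by the pair ((-7, 8), (-6, 7)).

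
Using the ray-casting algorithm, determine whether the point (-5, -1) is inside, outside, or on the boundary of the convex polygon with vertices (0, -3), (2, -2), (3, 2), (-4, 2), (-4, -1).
The point (-5, -1) lies strictly outside the polygon

Cast a horizontal ray to the right from the query point and count how many polygon edges it crosses (each edge strictly once or zero times, handled with the usual half-open convention). 
Parity of crossings → even ⇒ outside.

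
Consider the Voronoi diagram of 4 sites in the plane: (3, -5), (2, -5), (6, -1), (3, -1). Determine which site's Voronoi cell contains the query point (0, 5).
Nearest site = (3, -1)

The Voronoi cell of site s contains exactly those query points closer to s than to any other site. Compute squared distances from q = (0, 5) to each site:
  (3 − 0)² + (-1 − 5)² = 45
  (6 − 0)² + (-1 − 5)² = 72
  (2 − 0)² + (-5 − 5)² = 104
  (3 − 0)² + (-5 − 5)² = 109
Minimum is attained by (3, -1), so q lies in its Voronoi cell.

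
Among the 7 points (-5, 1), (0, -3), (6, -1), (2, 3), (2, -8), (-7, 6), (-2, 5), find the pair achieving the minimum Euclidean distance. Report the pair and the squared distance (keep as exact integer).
Pair = ((2, 3), (-2, 5)); squared distance = 20

Compute all C(7, 2) = 21 pairwise squared distances (x_i − x_j)² + (y_i − y_j)². The minimum is 20, attained by the pair ((2, 3), (-2, 5)).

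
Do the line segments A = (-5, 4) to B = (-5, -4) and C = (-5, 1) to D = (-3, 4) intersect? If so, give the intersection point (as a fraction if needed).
Yes; intersection at (-5, 1) (t = 3/8 on AB, s = 0 on CD)

Parametrize AB as A + t(B − A) = (-5 + 0 t, 4 + -8 t) and CD as C + s(D − C) = (-5 + 2 s, 1 + 3 s). Solve the linear system for (t, s). Determinant = -16 ≠ 0, so a unique intersection of the containing lines exists. Solution: t = 3/8, s = 0 — both in [0, 1], so the segments cross. Intersection point: (-5, 1).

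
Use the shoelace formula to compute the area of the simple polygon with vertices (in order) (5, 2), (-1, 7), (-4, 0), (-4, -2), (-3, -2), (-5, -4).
Area = 87/2

Shoelace formula: Area = (1/2) |Σ_i (x_i · y_{i+1} − x_{i+1} · y_i)| (indices mod n). Compute each cross term:
  (5)(7) − (-1)(2) = 37
  (-1)(0) − (-4)(7) = 28
  (-4)(-2) − (-4)(0) = 8
  (-4)(-2) − (-3)(-2) = 2
  (-3)(-4) − (-5)(-2) = 2
  (-5)(2) − (5)(-4) = 10
Sum = 87, so (signed) Area = 87/2 = 87/2, |Area| = 87/2.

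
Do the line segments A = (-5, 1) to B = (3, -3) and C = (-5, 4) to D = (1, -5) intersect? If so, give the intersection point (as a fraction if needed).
Yes; intersection at (-2, -1/2) (t = 3/8 on AB, s = 1/2 on CD)

Parametrize AB as A + t(B − A) = (-5 + 8 t, 1 + -4 t) and CD as C + s(D − C) = (-5 + 6 s, 4 + -9 s). Solve the linear system for (t, s). Determinant = 48 ≠ 0, so a unique intersection of the containing lines exists. Solution: t = 3/8, s = 1/2 — both in [0, 1], so the segments cross. Intersection point: (-2, -1/2).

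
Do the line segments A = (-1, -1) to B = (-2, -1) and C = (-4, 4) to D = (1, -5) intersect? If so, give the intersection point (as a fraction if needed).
Yes; intersection at (-11/9, -1) (t = 2/9 on AB, s = 5/9 on CD)

Parametrize AB as A + t(B − A) = (-1 + -1 t, -1 + 0 t) and CD as C + s(D − C) = (-4 + 5 s, 4 + -9 s). Solve the linear system for (t, s). Determinant = -9 ≠ 0, so a unique intersection of the containing lines exists. Solution: t = 2/9, s = 5/9 — both in [0, 1], so the segments cross. Intersection point: (-11/9, -1).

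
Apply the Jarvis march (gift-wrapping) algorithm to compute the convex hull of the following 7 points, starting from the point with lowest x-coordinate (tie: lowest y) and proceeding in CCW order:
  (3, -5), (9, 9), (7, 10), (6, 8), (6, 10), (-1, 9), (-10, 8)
Hull (CCW) = [(-10, 8), (3, -5), (9, 9), (7, 10), (6, 10)]

Jarvis march: at each step, from the current hull vertex p, select the next vertex q as the point such that every other point lies strictly to the left of (or on) the directed line p → q. (Equivalently: for every other point r, the cross product (q − p) × (r − p) ≥ 0.)
Starting point (lowest x, tie lowest y): (-10, 8). Wrap until returning to start. Resulting hull: (-10, 8), (3, -5), (9, 9), (7, 10), (6, 10).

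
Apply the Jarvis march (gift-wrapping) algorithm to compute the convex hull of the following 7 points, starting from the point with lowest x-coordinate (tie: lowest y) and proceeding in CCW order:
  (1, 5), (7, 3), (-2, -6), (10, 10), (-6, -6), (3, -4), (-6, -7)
Hull (CCW) = [(-6, -7), (-2, -6), (3, -4), (7, 3), (10, 10), (1, 5), (-6, -6)]

Jarvis march: at each step, from the current hull vertex p, select the next vertex q as the point such that every other point lies strictly to the left of (or on) the directed line p → q. (Equivalently: for every other point r, the cross product (q − p) × (r − p) ≥ 0.)
Starting point (lowest x, tie lowest y): (-6, -7). Wrap until returning to start. Resulting hull: (-6, -7), (-2, -6), (3, -4), (7, 3), (10, 10), (1, 5), (-6, -6).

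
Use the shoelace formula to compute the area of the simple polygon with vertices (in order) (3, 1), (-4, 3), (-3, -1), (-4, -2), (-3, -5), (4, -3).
Area = 42

Shoelace formula: Area = (1/2) |Σ_i (x_i · y_{i+1} − x_{i+1} · y_i)| (indices mod n). Compute each cross term:
  (3)(3) − (-4)(1) = 13
  (-4)(-1) − (-3)(3) = 13
  (-3)(-2) − (-4)(-1) = 2
  (-4)(-5) − (-3)(-2) = 14
  (-3)(-3) − (4)(-5) = 29
  (4)(1) − (3)(-3) = 13
Sum = 84, so (signed) Area = 84/2 = 42, |Area| = 42.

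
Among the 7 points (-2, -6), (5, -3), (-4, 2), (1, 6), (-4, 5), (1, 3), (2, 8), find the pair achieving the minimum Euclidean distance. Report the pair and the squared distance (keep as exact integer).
Pair = ((1, 6), (2, 8)); squared distance = 5

Compute all C(7, 2) = 21 pairwise squared distances (x_i − x_j)² + (y_i − y_j)². The minimum is 5, attained by the pair ((1, 6), (2, 8)).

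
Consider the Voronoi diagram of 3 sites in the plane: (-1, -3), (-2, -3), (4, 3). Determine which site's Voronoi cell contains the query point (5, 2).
Nearest site = (4, 3)

The Voronoi cell of site s contains exactly those query points closer to s than to any other site. Compute squared distances from q = (5, 2) to each site:
  (4 − 5)² + (3 − 2)² = 2
  (-1 − 5)² + (-3 − 2)² = 61
  (-2 − 5)² + (-3 − 2)² = 74
Minimum is attained by (4, 3), so q lies in its Voronoi cell.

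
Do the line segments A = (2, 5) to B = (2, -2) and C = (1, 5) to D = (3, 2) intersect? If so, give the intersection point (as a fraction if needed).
Yes; intersection at (2, 7/2) (t = 3/14 on AB, s = 1/2 on CD)

Parametrize AB as A + t(B − A) = (2 + 0 t, 5 + -7 t) and CD as C + s(D − C) = (1 + 2 s, 5 + -3 s). Solve the linear system for (t, s). Determinant = -14 ≠ 0, so a unique intersection of the containing lines exists. Solution: t = 3/14, s = 1/2 — both in [0, 1], so the segments cross. Intersection point: (2, 7/2).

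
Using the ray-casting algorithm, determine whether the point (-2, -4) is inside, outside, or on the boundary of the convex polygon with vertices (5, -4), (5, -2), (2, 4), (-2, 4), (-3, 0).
The point (-2, -4) lies strictly outside the polygon

Cast a horizontal ray to the right from the query point and count how many polygon edges it crosses (each edge strictly once or zero times, handled with the usual half-open convention). 
Parity of crossings → even ⇒ outside.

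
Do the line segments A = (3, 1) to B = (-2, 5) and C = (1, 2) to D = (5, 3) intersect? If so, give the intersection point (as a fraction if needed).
Yes; intersection at (11/7, 15/7) (t = 2/7 on AB, s = 1/7 on CD)

Parametrize AB as A + t(B − A) = (3 + -5 t, 1 + 4 t) and CD as C + s(D − C) = (1 + 4 s, 2 + 1 s). Solve the linear system for (t, s). Determinant = 21 ≠ 0, so a unique intersection of the containing lines exists. Solution: t = 2/7, s = 1/7 — both in [0, 1], so the segments cross. Intersection point: (11/7, 15/7).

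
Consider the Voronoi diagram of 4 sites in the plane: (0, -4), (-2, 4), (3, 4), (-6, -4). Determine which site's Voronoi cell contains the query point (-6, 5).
Nearest site = (-2, 4)

The Voronoi cell of site s contains exactly those query points closer to s than to any other site. Compute squared distances from q = (-6, 5) to each site:
  (-2 − -6)² + (4 − 5)² = 17
  (-6 − -6)² + (-4 − 5)² = 81
  (3 − -6)² + (4 − 5)² = 82
  (0 − -6)² + (-4 − 5)² = 117
Minimum is attained by (-2, 4), so q lies in its Voronoi cell.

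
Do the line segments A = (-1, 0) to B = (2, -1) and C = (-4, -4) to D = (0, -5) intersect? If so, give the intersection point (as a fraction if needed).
No (intersection of containing lines falls outside at least one segment)

Parametrize and solve: t = 19, s = 15. At least one of these is outside [0, 1], so the segments do not intersect.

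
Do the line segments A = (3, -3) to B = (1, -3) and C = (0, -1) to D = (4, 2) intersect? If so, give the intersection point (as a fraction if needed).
No (intersection of containing lines falls outside at least one segment)

Parametrize and solve: t = 17/6, s = -2/3. At least one of these is outside [0, 1], so the segments do not intersect.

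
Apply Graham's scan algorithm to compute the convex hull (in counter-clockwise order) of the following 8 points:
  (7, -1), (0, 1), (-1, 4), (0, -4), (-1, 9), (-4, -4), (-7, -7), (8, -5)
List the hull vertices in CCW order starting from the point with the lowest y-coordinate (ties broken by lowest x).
Hull (CCW) = [(-7, -7), (8, -5), (7, -1), (-1, 9)]

Graham scan procedure:
  1. Find the pivot p₀ = point with lowest y (tie → lowest x): (-7, -7).
  2. Sort the remaining points by polar angle around p₀.
  3. Walk through sorted points, maintaining a stack; pop the top while the last three entries make a non-left turn (cross product ≤ 0).
  4. Final stack is the convex hull in CCW order: (-7, -7), (8, -5), (7, -1), (-1, 9).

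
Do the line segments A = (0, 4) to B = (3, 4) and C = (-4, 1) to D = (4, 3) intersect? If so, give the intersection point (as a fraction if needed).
No (intersection of containing lines falls outside at least one segment)

Parametrize and solve: t = 8/3, s = 3/2. At least one of these is outside [0, 1], so the segments do not intersect.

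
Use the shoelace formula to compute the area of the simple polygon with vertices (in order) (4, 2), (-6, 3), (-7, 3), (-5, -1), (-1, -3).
Area = 73/2

Shoelace formula: Area = (1/2) |Σ_i (x_i · y_{i+1} − x_{i+1} · y_i)| (indices mod n). Compute each cross term:
  (4)(3) − (-6)(2) = 24
  (-6)(3) − (-7)(3) = 3
  (-7)(-1) − (-5)(3) = 22
  (-5)(-3) − (-1)(-1) = 14
  (-1)(2) − (4)(-3) = 10
Sum = 73, so (signed) Area = 73/2 = 73/2, |Area| = 73/2.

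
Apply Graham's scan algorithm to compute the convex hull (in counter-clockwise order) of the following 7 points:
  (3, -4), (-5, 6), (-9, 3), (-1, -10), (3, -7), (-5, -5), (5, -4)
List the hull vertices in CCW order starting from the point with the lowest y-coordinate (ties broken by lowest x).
Hull (CCW) = [(-1, -10), (3, -7), (5, -4), (-5, 6), (-9, 3), (-5, -5)]

Graham scan procedure:
  1. Find the pivot p₀ = point with lowest y (tie → lowest x): (-1, -10).
  2. Sort the remaining points by polar angle around p₀.
  3. Walk through sorted points, maintaining a stack; pop the top while the last three entries make a non-left turn (cross product ≤ 0).
  4. Final stack is the convex hull in CCW order: (-1, -10), (3, -7), (5, -4), (-5, 6), (-9, 3), (-5, -5).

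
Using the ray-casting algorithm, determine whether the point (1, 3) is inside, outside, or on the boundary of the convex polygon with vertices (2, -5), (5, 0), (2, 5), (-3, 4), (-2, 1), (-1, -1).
The point (1, 3) lies strictly inside the polygon

Cast a horizontal ray to the right from the query point and count how many polygon edges it crosses (each edge strictly once or zero times, handled with the usual half-open convention). 
Parity of crossings → odd ⇒ inside.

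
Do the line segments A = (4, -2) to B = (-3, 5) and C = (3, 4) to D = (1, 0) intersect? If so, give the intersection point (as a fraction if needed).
Yes; intersection at (4/3, 2/3) (t = 8/21 on AB, s = 5/6 on CD)

Parametrize AB as A + t(B − A) = (4 + -7 t, -2 + 7 t) and CD as C + s(D − C) = (3 + -2 s, 4 + -4 s). Solve the linear system for (t, s). Determinant = -42 ≠ 0, so a unique intersection of the containing lines exists. Solution: t = 8/21, s = 5/6 — both in [0, 1], so the segments cross. Intersection point: (4/3, 2/3).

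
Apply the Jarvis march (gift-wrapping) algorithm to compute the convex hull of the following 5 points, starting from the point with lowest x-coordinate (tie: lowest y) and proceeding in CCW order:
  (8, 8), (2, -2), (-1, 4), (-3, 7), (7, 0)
Hull (CCW) = [(-3, 7), (2, -2), (7, 0), (8, 8)]

Jarvis march: at each step, from the current hull vertex p, select the next vertex q as the point such that every other point lies strictly to the left of (or on) the directed line p → q. (Equivalently: for every other point r, the cross product (q − p) × (r − p) ≥ 0.)
Starting point (lowest x, tie lowest y): (-3, 7). Wrap until returning to start. Resulting hull: (-3, 7), (2, -2), (7, 0), (8, 8).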